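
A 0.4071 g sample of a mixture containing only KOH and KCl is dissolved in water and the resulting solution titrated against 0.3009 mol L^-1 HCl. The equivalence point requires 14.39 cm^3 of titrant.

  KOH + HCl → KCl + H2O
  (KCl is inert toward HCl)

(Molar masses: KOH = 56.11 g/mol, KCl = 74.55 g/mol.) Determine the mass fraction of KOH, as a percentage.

n(HCl) = 0.01439 × 0.3009 = 4.330 × 10^-3 mol
Let x = n(KOH), y = n(KCl).
Titrant: 1x = 4.330 × 10^-3;  mass: 56.11x + 74.55y = 0.4071
Solving, x = 4.330 × 10^-3 mol, y = 2.202 × 10^-3 mol
mass of KOH = 4.330 × 10^-3 × 56.11 = 0.2430 g
% KOH = 0.2430 / 0.4071 × 100 = 59.68 %

59.68 %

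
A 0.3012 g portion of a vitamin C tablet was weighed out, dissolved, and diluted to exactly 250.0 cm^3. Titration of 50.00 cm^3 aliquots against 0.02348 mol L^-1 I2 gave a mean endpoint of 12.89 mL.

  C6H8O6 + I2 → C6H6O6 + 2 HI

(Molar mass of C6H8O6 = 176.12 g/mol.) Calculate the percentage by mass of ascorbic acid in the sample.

88.49 %

n(I2) per titration = 0.01289 × 0.02348 = 3.027 × 10^-4 mol
n(C6H8O6) in each aliquot = 3.027 × 10^-4 mol (1:1 ratio)
n(C6H8O6) in the whole flask = 3.027 × 10^-4 × 250.0/50.00 = 1.513 × 10^-3 mol
mass of C6H8O6 = 1.513 × 10^-3 × 176.12 = 0.2665 g
% C6H8O6 = 0.2665 / 0.3012 × 100 = 88.49 %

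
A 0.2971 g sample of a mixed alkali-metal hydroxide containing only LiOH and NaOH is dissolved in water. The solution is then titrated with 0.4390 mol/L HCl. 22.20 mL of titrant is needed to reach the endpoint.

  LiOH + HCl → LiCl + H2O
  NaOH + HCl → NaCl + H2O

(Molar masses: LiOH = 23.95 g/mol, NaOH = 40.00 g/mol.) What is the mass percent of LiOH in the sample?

n(HCl) = 0.02220 × 0.4390 = 9.746 × 10^-3 mol
Let x = n(LiOH), y = n(NaOH).
Titrant: 1x + 1y = 9.746 × 10^-3;  mass: 23.95x + 40.00y = 0.2971
Solving, x = 5.778 × 10^-3 mol, y = 3.968 × 10^-3 mol
mass of LiOH = 5.778 × 10^-3 × 23.95 = 0.1384 g
% LiOH = 0.1384 / 0.2971 × 100 = 46.58 %

46.58 %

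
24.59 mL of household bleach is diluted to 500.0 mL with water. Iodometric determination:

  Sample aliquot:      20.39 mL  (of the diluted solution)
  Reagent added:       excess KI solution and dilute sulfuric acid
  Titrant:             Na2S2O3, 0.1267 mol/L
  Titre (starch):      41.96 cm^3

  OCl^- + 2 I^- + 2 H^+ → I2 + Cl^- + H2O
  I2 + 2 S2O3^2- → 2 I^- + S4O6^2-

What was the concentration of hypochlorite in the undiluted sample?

2.651 mol/L

n(S2O3^2-) = 0.04196 × 0.1267 = 5.316 × 10^-3 mol
n(I2) = n(S2O3^2-)/2 = 2.658 × 10^-3 mol
n(OCl^-) in the aliquot = 2.658 × 10^-3 mol (1:1 ratio)
[OCl^-]_dilute = 2.658 × 10^-3 / 0.02039 = 0.1304 mol/L
[OCl^-]_original = 0.1304 × 500.0/24.59 = 2.651 mol/L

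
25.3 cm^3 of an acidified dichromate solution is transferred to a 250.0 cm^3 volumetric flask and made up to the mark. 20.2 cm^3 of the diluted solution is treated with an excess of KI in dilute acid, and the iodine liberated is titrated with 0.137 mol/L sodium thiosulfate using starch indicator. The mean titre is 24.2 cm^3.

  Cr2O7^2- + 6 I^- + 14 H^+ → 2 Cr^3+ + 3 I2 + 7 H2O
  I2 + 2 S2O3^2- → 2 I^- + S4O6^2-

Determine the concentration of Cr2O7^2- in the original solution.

n(S2O3^2-) = 0.0242 × 0.137 = 3.32 × 10^-3 mol
n(I2) = n(S2O3^2-)/2 = 1.66 × 10^-3 mol
From the 1:3 ratio, n(Cr2O7^2-) in the aliquot = 1/3 × 1.66 × 10^-3 = 5.53 × 10^-4 mol
[Cr2O7^2-]_dilute = 5.53 × 10^-4 / 0.0202 = 0.0274 mol/L
[Cr2O7^2-]_original = 0.0274 × 250.0/25.3 = 0.270 mol/L

0.270 mol/L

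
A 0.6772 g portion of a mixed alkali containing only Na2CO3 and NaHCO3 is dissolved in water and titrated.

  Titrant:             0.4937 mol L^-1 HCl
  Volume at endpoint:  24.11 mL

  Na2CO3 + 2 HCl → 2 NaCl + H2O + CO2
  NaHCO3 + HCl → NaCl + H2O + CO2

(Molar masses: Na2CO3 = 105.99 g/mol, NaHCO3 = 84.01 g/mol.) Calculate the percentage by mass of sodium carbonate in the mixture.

n(HCl) = 0.02411 × 0.4937 = 0.01190 mol
Let x = n(Na2CO3), y = n(NaHCO3).
Titrant: 2x + 1y = 0.01190;  mass: 105.99x + 84.01y = 0.6772
Solving, x = 5.204 × 10^-3 mol, y = 1.496 × 10^-3 mol
mass of Na2CO3 = 5.204 × 10^-3 × 105.99 = 0.5515 g
% Na2CO3 = 0.5515 / 0.6772 × 100 = 81.44 %

81.44 %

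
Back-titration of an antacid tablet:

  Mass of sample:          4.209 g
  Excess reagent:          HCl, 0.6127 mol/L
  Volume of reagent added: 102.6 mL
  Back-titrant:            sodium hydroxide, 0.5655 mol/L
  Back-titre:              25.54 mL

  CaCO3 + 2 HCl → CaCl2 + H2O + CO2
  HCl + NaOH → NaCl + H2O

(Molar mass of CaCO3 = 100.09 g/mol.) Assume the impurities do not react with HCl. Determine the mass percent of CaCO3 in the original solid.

n(HCl) added = 0.1026 × 0.6127 = 0.06286 mol
n(NaOH) used in back-titration = 0.02554 × 0.5655 = 0.01444 mol
n(HCl) left over = 0.01444 mol (1:1 ratio)
n(HCl) consumed by analyte = 0.06286 − 0.01444 = 0.04842 mol
From the 1:2 ratio, n(CaCO3) = 1/2 × 0.04842 = 0.02421 mol
mass of CaCO3 = 0.02421 × 100.09 = 2.423 g
% CaCO3 = 2.423 / 4.209 × 100 = 57.57 %

57.57 %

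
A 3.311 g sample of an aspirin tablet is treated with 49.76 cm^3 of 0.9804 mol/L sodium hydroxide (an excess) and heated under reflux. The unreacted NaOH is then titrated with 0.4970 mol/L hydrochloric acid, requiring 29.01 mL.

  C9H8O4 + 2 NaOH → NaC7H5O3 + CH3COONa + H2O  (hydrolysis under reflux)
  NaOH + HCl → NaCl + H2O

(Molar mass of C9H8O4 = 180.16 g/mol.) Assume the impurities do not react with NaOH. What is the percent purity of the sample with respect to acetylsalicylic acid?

93.50 %

n(NaOH) added = 0.04976 × 0.9804 = 0.04878 mol
n(HCl) used in back-titration = 0.02901 × 0.4970 = 0.01442 mol
n(NaOH) left over = 0.01442 mol (1:1 ratio)
n(NaOH) consumed by analyte = 0.04878 − 0.01442 = 0.03437 mol
From the 1:2 ratio, n(C9H8O4) = 1/2 × 0.03437 = 0.01718 mol
mass of C9H8O4 = 0.01718 × 180.16 = 3.096 g
% C9H8O4 = 3.096 / 3.311 × 100 = 93.50 %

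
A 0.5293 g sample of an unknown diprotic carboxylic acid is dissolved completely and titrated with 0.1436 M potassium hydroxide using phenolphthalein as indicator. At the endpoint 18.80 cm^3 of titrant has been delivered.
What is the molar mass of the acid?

n(KOH) = 0.01880 L × 0.1436 mol/L = 2.700 × 10^-3 mol
From the 1:2 ratio, n(H2A) = 1/2 × 2.700 × 10^-3 = 1.350 × 10^-3 mol
M = m / n = 0.5293 g / 1.350 × 10^-3 mol = 392.1 g/mol

392.1 g/mol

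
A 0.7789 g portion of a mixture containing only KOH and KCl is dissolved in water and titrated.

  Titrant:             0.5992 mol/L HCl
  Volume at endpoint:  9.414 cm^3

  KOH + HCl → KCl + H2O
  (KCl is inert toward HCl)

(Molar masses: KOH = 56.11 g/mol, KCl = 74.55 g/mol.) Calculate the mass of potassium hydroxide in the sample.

n(HCl) = 0.009414 × 0.5992 = 5.641 × 10^-3 mol
Let x = n(KOH), y = n(KCl).
Titrant: 1x = 5.641 × 10^-3;  mass: 56.11x + 74.55y = 0.7789
Solving, x = 5.641 × 10^-3 mol, y = 6.202 × 10^-3 mol
mass of KOH = 5.641 × 10^-3 × 56.11 = 0.3165 g

0.3165 g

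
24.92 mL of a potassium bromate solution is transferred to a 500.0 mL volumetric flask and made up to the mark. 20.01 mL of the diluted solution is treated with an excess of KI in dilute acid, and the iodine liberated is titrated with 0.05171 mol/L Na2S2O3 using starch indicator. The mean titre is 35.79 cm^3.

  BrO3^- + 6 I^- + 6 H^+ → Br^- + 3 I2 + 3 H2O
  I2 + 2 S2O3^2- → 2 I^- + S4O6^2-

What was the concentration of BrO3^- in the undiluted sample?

0.3093 mol/L

n(S2O3^2-) = 0.03579 × 0.05171 = 1.851 × 10^-3 mol
n(I2) = n(S2O3^2-)/2 = 9.254 × 10^-4 mol
From the 1:3 ratio, n(BrO3^-) in the aliquot = 1/3 × 9.254 × 10^-4 = 3.085 × 10^-4 mol
[BrO3^-]_dilute = 3.085 × 10^-4 / 0.02001 = 0.01541 mol/L
[BrO3^-]_original = 0.01541 × 500.0/24.92 = 0.3093 mol/L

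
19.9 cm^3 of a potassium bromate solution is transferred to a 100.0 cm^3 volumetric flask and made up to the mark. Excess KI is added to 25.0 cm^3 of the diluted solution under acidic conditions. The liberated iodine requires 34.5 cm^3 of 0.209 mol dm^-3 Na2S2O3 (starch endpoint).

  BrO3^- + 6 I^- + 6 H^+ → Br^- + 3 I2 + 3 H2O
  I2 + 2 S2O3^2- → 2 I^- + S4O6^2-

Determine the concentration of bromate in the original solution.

n(S2O3^2-) = 0.0345 × 0.209 = 7.21 × 10^-3 mol
n(I2) = n(S2O3^2-)/2 = 3.61 × 10^-3 mol
From the 1:3 ratio, n(BrO3^-) in the aliquot = 1/3 × 3.61 × 10^-3 = 1.20 × 10^-3 mol
[BrO3^-]_dilute = 1.20 × 10^-3 / 0.0250 = 0.0481 mol/L
[BrO3^-]_original = 0.0481 × 100.0/19.9 = 0.242 mol/L

0.242 mol/L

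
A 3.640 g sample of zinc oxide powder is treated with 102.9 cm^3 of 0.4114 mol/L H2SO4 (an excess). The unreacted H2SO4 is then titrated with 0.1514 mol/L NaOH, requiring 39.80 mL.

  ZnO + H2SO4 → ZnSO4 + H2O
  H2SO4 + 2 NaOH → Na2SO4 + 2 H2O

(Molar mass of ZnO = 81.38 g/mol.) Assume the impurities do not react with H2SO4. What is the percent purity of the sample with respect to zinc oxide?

n(H2SO4) added = 0.1029 × 0.4114 = 0.04233 mol
n(NaOH) used in back-titration = 0.03980 × 0.1514 = 6.026 × 10^-3 mol
From the 1:2 ratio, n(H2SO4) left over = 1/2 × 6.026 × 10^-3 = 3.013 × 10^-3 mol
n(H2SO4) consumed by analyte = 0.04233 − 3.013 × 10^-3 = 0.03932 mol
n(ZnO) = 0.03932 mol (1:1 ratio)
mass of ZnO = 0.03932 × 81.38 = 3.200 g
% ZnO = 3.200 / 3.640 × 100 = 87.91 %

87.91 %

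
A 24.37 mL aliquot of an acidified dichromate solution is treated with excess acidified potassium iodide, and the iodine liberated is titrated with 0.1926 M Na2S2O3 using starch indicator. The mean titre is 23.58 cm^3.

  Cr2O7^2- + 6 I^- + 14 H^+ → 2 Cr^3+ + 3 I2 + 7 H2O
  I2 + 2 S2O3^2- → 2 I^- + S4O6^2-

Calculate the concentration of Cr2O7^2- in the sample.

0.03106 M

n(S2O3^2-) = 0.02358 × 0.1926 = 4.542 × 10^-3 mol
n(I2) = n(S2O3^2-)/2 = 2.271 × 10^-3 mol
From the 1:3 ratio, n(Cr2O7^2-) in the aliquot = 1/3 × 2.271 × 10^-3 = 7.569 × 10^-4 mol
[Cr2O7^2-] = 7.569 × 10^-4 / 0.02437 = 0.03106 mol/L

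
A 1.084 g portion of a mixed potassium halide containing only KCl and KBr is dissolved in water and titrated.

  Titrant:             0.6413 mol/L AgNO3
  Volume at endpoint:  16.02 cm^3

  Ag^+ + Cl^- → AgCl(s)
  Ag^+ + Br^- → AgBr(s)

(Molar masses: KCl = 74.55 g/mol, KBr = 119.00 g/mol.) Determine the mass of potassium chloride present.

0.2324 g

n(AgNO3) = 0.01602 × 0.6413 = 0.01027 mol
Let x = n(KCl), y = n(KBr).
Titrant: 1x + 1y = 0.01027;  mass: 74.55x + 119.00y = 1.084
Solving, x = 3.117 × 10^-3 mol, y = 7.156 × 10^-3 mol
mass of KCl = 3.117 × 10^-3 × 74.55 = 0.2324 g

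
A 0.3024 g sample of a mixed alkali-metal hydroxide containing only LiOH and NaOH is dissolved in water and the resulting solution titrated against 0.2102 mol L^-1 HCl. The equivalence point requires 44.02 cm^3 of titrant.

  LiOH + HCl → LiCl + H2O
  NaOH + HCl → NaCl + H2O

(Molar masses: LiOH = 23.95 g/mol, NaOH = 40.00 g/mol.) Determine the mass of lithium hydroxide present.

0.1011 g

n(HCl) = 0.04402 × 0.2102 = 9.253 × 10^-3 mol
Let x = n(LiOH), y = n(NaOH).
Titrant: 1x + 1y = 9.253 × 10^-3;  mass: 23.95x + 40.00y = 0.3024
Solving, x = 4.219 × 10^-3 mol, y = 5.034 × 10^-3 mol
mass of LiOH = 4.219 × 10^-3 × 23.95 = 0.1011 g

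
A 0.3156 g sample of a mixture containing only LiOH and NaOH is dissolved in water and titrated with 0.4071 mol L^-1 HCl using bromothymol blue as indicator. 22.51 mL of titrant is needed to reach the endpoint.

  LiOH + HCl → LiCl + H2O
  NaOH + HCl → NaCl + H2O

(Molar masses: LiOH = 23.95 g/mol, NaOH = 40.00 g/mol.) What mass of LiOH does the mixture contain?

n(HCl) = 0.02251 × 0.4071 = 9.164 × 10^-3 mol
Let x = n(LiOH), y = n(NaOH).
Titrant: 1x + 1y = 9.164 × 10^-3;  mass: 23.95x + 40.00y = 0.3156
Solving, x = 3.175 × 10^-3 mol, y = 5.989 × 10^-3 mol
mass of LiOH = 3.175 × 10^-3 × 23.95 = 0.07603 g

0.07603 g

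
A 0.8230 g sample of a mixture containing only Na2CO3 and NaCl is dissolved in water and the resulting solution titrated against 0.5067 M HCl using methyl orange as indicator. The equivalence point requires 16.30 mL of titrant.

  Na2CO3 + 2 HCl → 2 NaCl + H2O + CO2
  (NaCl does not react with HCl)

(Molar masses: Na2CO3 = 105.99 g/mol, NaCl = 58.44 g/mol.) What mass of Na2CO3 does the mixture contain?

0.4377 g

n(HCl) = 0.01630 × 0.5067 = 8.259 × 10^-3 mol
Let x = n(Na2CO3), y = n(NaCl).
Titrant: 2x = 8.259 × 10^-3;  mass: 105.99x + 58.44y = 0.8230
Solving, x = 4.130 × 10^-3 mol, y = 6.593 × 10^-3 mol
mass of Na2CO3 = 4.130 × 10^-3 × 105.99 = 0.4377 g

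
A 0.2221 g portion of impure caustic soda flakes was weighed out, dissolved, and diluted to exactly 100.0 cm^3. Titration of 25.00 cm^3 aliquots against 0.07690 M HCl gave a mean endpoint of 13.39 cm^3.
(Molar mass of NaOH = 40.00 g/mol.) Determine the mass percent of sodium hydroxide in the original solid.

74.18 %

NaOH + HCl → NaCl + H2O
n(HCl) per titration = 0.01339 × 0.07690 = 1.030 × 10^-3 mol
n(NaOH) in each aliquot = 1.030 × 10^-3 mol (1:1 ratio)
n(NaOH) in the whole flask = 1.030 × 10^-3 × 100.0/25.00 = 4.119 × 10^-3 mol
mass of NaOH = 4.119 × 10^-3 × 40.00 = 0.1648 g
% NaOH = 0.1648 / 0.2221 × 100 = 74.18 %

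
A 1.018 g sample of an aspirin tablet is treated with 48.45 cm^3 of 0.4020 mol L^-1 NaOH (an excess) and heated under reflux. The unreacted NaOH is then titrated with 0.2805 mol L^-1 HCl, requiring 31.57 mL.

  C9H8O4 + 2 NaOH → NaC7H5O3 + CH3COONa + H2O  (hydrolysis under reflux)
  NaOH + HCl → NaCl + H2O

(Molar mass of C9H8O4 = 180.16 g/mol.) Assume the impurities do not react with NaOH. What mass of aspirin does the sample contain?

n(NaOH) added = 0.04845 × 0.4020 = 0.01948 mol
n(HCl) used in back-titration = 0.03157 × 0.2805 = 8.855 × 10^-3 mol
n(NaOH) left over = 8.855 × 10^-3 mol (1:1 ratio)
n(NaOH) consumed by analyte = 0.01948 − 8.855 × 10^-3 = 0.01062 mol
From the 1:2 ratio, n(C9H8O4) = 1/2 × 0.01062 = 5.311 × 10^-3 mol
mass of C9H8O4 = 5.311 × 10^-3 × 180.16 = 0.9568 g

0.9568 g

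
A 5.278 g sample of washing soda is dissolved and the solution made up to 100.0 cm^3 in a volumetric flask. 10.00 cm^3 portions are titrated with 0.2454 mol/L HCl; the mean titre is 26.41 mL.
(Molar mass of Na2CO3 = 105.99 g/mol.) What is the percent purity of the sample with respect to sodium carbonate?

65.07 %

Na2CO3 + 2 HCl → 2 NaCl + H2O + CO2
n(HCl) per titration = 0.02641 × 0.2454 = 6.481 × 10^-3 mol
From the 1:2 ratio, n(Na2CO3) in each aliquot = 1/2 × 6.481 × 10^-3 = 3.241 × 10^-3 mol
n(Na2CO3) in the whole flask = 3.241 × 10^-3 × 100.0/10.00 = 0.03241 mol
mass of Na2CO3 = 0.03241 × 105.99 = 3.435 g
% Na2CO3 = 3.435 / 5.278 × 100 = 65.07 %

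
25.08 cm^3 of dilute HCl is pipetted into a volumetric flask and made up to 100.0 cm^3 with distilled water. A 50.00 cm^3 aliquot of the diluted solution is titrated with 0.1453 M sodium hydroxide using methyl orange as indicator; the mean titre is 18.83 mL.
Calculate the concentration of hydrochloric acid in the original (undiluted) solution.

0.2182 M

HCl + NaOH → NaCl + H2O
n(NaOH) = 0.01883 × 0.1453 = 2.736 × 10^-3 mol
n(HCl) in the aliquot = 2.736 × 10^-3 mol (1:1 ratio)
[HCl]_dilute = 2.736 × 10^-3 / 0.05000 = 0.05472 mol/L
Dilution factor = 100.0 / 25.08 = 3.987
[HCl]_stock = 0.05472 × 3.987 = 0.2182 mol/L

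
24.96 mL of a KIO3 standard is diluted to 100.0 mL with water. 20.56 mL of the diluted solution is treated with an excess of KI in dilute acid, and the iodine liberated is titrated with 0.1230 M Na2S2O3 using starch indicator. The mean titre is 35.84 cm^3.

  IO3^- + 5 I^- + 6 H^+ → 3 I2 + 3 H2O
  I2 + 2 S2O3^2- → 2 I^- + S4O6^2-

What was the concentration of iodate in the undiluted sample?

n(S2O3^2-) = 0.03584 × 0.1230 = 4.408 × 10^-3 mol
n(I2) = n(S2O3^2-)/2 = 2.204 × 10^-3 mol
From the 1:3 ratio, n(IO3^-) in the aliquot = 1/3 × 2.204 × 10^-3 = 7.347 × 10^-4 mol
[IO3^-]_dilute = 7.347 × 10^-4 / 0.02056 = 0.03574 mol/L
[IO3^-]_original = 0.03574 × 100.0/24.96 = 0.1432 mol/L

0.1432 M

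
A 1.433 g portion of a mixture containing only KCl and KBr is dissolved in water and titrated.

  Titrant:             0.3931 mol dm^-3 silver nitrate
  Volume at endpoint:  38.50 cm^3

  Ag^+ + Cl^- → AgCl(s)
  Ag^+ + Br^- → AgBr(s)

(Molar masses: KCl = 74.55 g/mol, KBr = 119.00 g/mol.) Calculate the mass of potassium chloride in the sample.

0.6172 g

n(AgNO3) = 0.03850 × 0.3931 = 0.01513 mol
Let x = n(KCl), y = n(KBr).
Titrant: 1x + 1y = 0.01513;  mass: 74.55x + 119.00y = 1.433
Solving, x = 8.279 × 10^-3 mol, y = 6.856 × 10^-3 mol
mass of KCl = 8.279 × 10^-3 × 74.55 = 0.6172 g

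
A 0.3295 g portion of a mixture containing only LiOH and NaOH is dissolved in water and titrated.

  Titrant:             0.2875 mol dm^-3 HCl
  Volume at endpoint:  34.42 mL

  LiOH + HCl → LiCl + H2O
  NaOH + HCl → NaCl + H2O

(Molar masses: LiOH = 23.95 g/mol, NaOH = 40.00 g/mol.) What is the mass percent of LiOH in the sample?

n(HCl) = 0.03442 × 0.2875 = 9.896 × 10^-3 mol
Let x = n(LiOH), y = n(NaOH).
Titrant: 1x + 1y = 9.896 × 10^-3;  mass: 23.95x + 40.00y = 0.3295
Solving, x = 4.133 × 10^-3 mol, y = 5.763 × 10^-3 mol
mass of LiOH = 4.133 × 10^-3 × 23.95 = 0.09898 g
% LiOH = 0.09898 / 0.3295 × 100 = 30.04 %

30.04 %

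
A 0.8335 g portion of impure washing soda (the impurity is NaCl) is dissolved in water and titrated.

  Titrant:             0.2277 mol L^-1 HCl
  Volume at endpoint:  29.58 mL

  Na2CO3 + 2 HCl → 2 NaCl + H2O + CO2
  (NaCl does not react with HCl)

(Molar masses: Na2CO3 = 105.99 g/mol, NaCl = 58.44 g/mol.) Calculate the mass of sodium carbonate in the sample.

n(HCl) = 0.02958 × 0.2277 = 6.735 × 10^-3 mol
Let x = n(Na2CO3), y = n(NaCl).
Titrant: 2x = 6.735 × 10^-3;  mass: 105.99x + 58.44y = 0.8335
Solving, x = 3.368 × 10^-3 mol, y = 8.155 × 10^-3 mol
mass of Na2CO3 = 3.368 × 10^-3 × 105.99 = 0.3569 g

0.3569 g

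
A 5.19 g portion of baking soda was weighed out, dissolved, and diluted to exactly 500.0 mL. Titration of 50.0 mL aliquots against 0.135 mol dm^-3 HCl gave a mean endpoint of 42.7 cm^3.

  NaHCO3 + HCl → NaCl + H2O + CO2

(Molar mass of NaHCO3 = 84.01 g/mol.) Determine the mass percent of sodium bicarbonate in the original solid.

93.3 %

n(HCl) per titration = 0.0427 × 0.135 = 5.76 × 10^-3 mol
n(NaHCO3) in each aliquot = 5.76 × 10^-3 mol (1:1 ratio)
n(NaHCO3) in the whole flask = 5.76 × 10^-3 × 500.0/50.0 = 0.0576 mol
mass of NaHCO3 = 0.0576 × 84.01 = 4.84 g
% NaHCO3 = 4.84 / 5.19 × 100 = 93.3 %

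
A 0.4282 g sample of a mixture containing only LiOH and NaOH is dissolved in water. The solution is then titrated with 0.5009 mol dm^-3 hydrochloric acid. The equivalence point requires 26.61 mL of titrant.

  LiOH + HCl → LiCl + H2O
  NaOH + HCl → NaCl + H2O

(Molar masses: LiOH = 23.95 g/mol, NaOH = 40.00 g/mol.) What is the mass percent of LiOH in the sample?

n(HCl) = 0.02661 × 0.5009 = 0.01333 mol
Let x = n(LiOH), y = n(NaOH).
Titrant: 1x + 1y = 0.01333;  mass: 23.95x + 40.00y = 0.4282
Solving, x = 6.539 × 10^-3 mol, y = 6.790 × 10^-3 mol
mass of LiOH = 6.539 × 10^-3 × 23.95 = 0.1566 g
% LiOH = 0.1566 / 0.4282 × 100 = 36.58 %

36.58 %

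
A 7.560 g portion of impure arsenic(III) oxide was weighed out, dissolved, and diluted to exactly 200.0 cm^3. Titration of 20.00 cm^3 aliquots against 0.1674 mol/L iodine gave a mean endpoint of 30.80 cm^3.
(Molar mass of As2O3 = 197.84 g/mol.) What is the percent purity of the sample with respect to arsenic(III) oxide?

As2O3 + 2 I2 + 2 H2O → As2O5 + 4 HI
n(I2) per titration = 0.03080 × 0.1674 = 5.156 × 10^-3 mol
From the 1:2 ratio, n(As2O3) in each aliquot = 1/2 × 5.156 × 10^-3 = 2.578 × 10^-3 mol
n(As2O3) in the whole flask = 2.578 × 10^-3 × 200.0/20.00 = 0.02578 mol
mass of As2O3 = 0.02578 × 197.84 = 5.100 g
% As2O3 = 5.100 / 7.560 × 100 = 67.46 %

67.46 %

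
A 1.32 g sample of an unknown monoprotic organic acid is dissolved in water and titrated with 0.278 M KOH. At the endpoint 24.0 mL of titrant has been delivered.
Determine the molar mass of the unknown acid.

n(KOH) = 0.0240 L × 0.278 mol/L = 6.67 × 10^-3 mol
n(HA) = 6.67 × 10^-3 mol (1:1 ratio)
M = m / n = 1.32 g / 6.67 × 10^-3 mol = 198 g/mol

198 g/mol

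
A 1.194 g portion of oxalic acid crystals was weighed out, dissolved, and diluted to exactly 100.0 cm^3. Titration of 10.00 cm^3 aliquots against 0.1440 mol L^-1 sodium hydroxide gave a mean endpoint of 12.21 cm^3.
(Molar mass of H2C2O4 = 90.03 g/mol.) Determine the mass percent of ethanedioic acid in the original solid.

H2C2O4 + 2 NaOH → Na2C2O4 + 2 H2O
n(NaOH) per titration = 0.01221 × 0.1440 = 1.758 × 10^-3 mol
From the 1:2 ratio, n(H2C2O4) in each aliquot = 1/2 × 1.758 × 10^-3 = 8.791 × 10^-4 mol
n(H2C2O4) in the whole flask = 8.791 × 10^-4 × 100.0/10.00 = 8.791 × 10^-3 mol
mass of H2C2O4 = 8.791 × 10^-3 × 90.03 = 0.7915 g
% H2C2O4 = 0.7915 / 1.194 × 100 = 66.29 %

66.29 %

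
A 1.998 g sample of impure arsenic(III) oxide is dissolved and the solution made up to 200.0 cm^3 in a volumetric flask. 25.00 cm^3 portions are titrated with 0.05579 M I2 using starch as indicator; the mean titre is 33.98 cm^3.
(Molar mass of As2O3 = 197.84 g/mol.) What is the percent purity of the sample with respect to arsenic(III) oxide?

75.09 %

As2O3 + 2 I2 + 2 H2O → As2O5 + 4 HI
n(I2) per titration = 0.03398 × 0.05579 = 1.896 × 10^-3 mol
From the 1:2 ratio, n(As2O3) in each aliquot = 1/2 × 1.896 × 10^-3 = 9.479 × 10^-4 mol
n(As2O3) in the whole flask = 9.479 × 10^-4 × 200.0/25.00 = 7.583 × 10^-3 mol
mass of As2O3 = 7.583 × 10^-3 × 197.84 = 1.500 g
% As2O3 = 1.500 / 1.998 × 100 = 75.09 %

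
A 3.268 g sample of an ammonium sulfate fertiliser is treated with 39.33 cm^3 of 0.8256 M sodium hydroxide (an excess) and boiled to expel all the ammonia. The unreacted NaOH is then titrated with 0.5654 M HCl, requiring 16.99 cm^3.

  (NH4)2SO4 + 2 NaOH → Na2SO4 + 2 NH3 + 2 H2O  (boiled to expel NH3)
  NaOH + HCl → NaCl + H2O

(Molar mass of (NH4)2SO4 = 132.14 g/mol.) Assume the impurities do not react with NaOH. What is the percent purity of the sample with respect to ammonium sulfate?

n(NaOH) added = 0.03933 × 0.8256 = 0.03247 mol
n(HCl) used in back-titration = 0.01699 × 0.5654 = 9.606 × 10^-3 mol
n(NaOH) left over = 9.606 × 10^-3 mol (1:1 ratio)
n(NaOH) consumed by analyte = 0.03247 − 9.606 × 10^-3 = 0.02286 mol
From the 1:2 ratio, n((NH4)2SO4) = 1/2 × 0.02286 = 0.01143 mol
mass of (NH4)2SO4 = 0.01143 × 132.14 = 1.511 g
% (NH4)2SO4 = 1.511 / 3.268 × 100 = 46.23 %

46.23 %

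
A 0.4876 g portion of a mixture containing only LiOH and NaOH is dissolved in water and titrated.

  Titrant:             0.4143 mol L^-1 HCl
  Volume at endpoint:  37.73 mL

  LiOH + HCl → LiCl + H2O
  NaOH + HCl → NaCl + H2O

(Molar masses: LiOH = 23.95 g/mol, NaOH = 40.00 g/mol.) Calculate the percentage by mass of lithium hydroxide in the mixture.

42.13 %

n(HCl) = 0.03773 × 0.4143 = 0.01563 mol
Let x = n(LiOH), y = n(NaOH).
Titrant: 1x + 1y = 0.01563;  mass: 23.95x + 40.00y = 0.4876
Solving, x = 8.577 × 10^-3 mol, y = 7.054 × 10^-3 mol
mass of LiOH = 8.577 × 10^-3 × 23.95 = 0.2054 g
% LiOH = 0.2054 / 0.4876 × 100 = 42.13 %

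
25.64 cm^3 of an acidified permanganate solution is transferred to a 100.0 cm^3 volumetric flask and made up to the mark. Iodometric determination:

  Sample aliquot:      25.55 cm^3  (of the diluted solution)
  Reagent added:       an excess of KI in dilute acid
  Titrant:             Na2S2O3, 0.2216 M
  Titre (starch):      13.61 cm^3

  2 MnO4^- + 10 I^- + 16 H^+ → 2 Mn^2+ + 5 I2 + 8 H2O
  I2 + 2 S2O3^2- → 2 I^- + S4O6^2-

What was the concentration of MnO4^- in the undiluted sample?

0.09208 M

n(S2O3^2-) = 0.01361 × 0.2216 = 3.016 × 10^-3 mol
n(I2) = n(S2O3^2-)/2 = 1.508 × 10^-3 mol
From the 2:5 ratio, n(MnO4^-) in the aliquot = 2/5 × 1.508 × 10^-3 = 6.032 × 10^-4 mol
[MnO4^-]_dilute = 6.032 × 10^-4 / 0.02555 = 0.02361 mol/L
[MnO4^-]_original = 0.02361 × 100.0/25.64 = 0.09208 mol/L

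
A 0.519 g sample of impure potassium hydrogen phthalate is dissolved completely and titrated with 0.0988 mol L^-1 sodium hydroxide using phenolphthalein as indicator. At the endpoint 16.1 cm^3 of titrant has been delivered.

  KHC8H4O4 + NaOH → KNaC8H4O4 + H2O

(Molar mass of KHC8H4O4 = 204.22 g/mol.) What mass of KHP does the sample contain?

0.325 g

n(NaOH) = 0.0161 L × 0.0988 mol/L = 1.59 × 10^-3 mol
n(KHC8H4O4) = 1.59 × 10^-3 mol (1:1 ratio)
mass of KHC8H4O4 = 1.59 × 10^-3 × 204.22 g/mol = 0.325 g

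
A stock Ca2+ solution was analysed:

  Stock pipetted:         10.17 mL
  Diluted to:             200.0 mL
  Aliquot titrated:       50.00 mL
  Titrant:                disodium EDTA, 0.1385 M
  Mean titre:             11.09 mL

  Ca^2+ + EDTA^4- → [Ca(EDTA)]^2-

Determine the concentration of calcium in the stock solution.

0.6041 M

n(EDTA) = 0.01109 × 0.1385 = 1.536 × 10^-3 mol
n(Ca2+) in the aliquot = 1.536 × 10^-3 mol (1:1 ratio)
[Ca2+]_dilute = 1.536 × 10^-3 / 0.05000 = 0.03072 mol/L
Dilution factor = 200.0 / 10.17 = 19.67
[Ca2+]_stock = 0.03072 × 19.67 = 0.6041 mol/L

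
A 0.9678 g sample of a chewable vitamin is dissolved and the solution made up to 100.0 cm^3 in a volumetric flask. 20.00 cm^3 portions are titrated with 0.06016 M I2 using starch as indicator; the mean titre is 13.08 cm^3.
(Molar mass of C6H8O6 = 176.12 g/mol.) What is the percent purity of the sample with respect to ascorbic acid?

C6H8O6 + I2 → C6H6O6 + 2 HI
n(I2) per titration = 0.01308 × 0.06016 = 7.869 × 10^-4 mol
n(C6H8O6) in each aliquot = 7.869 × 10^-4 mol (1:1 ratio)
n(C6H8O6) in the whole flask = 7.869 × 10^-4 × 100.0/20.00 = 3.934 × 10^-3 mol
mass of C6H8O6 = 3.934 × 10^-3 × 176.12 = 0.6929 g
% C6H8O6 = 0.6929 / 0.9678 × 100 = 71.60 %

71.60 %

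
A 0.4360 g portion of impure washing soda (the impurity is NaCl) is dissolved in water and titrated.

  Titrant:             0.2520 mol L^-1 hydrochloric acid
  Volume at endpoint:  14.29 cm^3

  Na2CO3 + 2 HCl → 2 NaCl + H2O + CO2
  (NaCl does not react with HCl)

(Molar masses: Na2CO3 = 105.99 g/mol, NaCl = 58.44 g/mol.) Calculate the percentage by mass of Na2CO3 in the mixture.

n(HCl) = 0.01429 × 0.2520 = 3.601 × 10^-3 mol
Let x = n(Na2CO3), y = n(NaCl).
Titrant: 2x = 3.601 × 10^-3;  mass: 105.99x + 58.44y = 0.4360
Solving, x = 1.801 × 10^-3 mol, y = 4.195 × 10^-3 mol
mass of Na2CO3 = 1.801 × 10^-3 × 105.99 = 0.1908 g
% Na2CO3 = 0.1908 / 0.4360 × 100 = 43.77 %

43.77 %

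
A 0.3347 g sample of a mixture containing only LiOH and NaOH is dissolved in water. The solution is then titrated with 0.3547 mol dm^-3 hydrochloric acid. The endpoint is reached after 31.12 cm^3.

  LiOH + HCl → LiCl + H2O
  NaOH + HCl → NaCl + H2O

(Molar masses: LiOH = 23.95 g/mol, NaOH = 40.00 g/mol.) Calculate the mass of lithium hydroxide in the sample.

0.1594 g

n(HCl) = 0.03112 × 0.3547 = 0.01104 mol
Let x = n(LiOH), y = n(NaOH).
Titrant: 1x + 1y = 0.01104;  mass: 23.95x + 40.00y = 0.3347
Solving, x = 6.656 × 10^-3 mol, y = 4.382 × 10^-3 mol
mass of LiOH = 6.656 × 10^-3 × 23.95 = 0.1594 g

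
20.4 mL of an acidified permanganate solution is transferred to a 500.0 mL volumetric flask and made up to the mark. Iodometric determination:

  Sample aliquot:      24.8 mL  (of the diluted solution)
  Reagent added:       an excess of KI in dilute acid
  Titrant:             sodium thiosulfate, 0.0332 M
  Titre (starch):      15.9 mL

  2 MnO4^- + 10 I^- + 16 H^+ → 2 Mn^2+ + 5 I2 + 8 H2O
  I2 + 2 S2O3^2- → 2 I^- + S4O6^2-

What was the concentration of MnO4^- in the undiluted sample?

n(S2O3^2-) = 0.0159 × 0.0332 = 5.28 × 10^-4 mol
n(I2) = n(S2O3^2-)/2 = 2.64 × 10^-4 mol
From the 2:5 ratio, n(MnO4^-) in the aliquot = 2/5 × 2.64 × 10^-4 = 1.06 × 10^-4 mol
[MnO4^-]_dilute = 1.06 × 10^-4 / 0.0248 = 0.00426 mol/L
[MnO4^-]_original = 0.00426 × 500.0/20.4 = 0.104 mol/L

0.104 M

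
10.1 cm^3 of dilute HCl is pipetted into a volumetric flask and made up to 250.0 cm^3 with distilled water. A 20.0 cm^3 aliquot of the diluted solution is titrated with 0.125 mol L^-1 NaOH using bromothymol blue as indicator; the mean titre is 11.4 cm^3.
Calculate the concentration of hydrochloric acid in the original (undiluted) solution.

HCl + NaOH → NaCl + H2O
n(NaOH) = 0.0114 × 0.125 = 1.43 × 10^-3 mol
n(HCl) in the aliquot = 1.43 × 10^-3 mol (1:1 ratio)
[HCl]_dilute = 1.43 × 10^-3 / 0.0200 = 0.0713 mol/L
Dilution factor = 250.0 / 10.1 = 24.75
[HCl]_stock = 0.0713 × 24.75 = 1.76 mol/L

1.76 mol/L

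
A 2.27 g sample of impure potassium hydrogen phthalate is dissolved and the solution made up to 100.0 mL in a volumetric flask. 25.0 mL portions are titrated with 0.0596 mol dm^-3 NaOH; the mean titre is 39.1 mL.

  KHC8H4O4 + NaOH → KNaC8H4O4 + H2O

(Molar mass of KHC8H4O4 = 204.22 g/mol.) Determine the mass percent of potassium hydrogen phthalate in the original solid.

83.9 %

n(NaOH) per titration = 0.0391 × 0.0596 = 2.33 × 10^-3 mol
n(KHC8H4O4) in each aliquot = 2.33 × 10^-3 mol (1:1 ratio)
n(KHC8H4O4) in the whole flask = 2.33 × 10^-3 × 100.0/25.0 = 9.32 × 10^-3 mol
mass of KHC8H4O4 = 9.32 × 10^-3 × 204.22 = 1.90 g
% KHC8H4O4 = 1.90 / 2.27 × 100 = 83.9 %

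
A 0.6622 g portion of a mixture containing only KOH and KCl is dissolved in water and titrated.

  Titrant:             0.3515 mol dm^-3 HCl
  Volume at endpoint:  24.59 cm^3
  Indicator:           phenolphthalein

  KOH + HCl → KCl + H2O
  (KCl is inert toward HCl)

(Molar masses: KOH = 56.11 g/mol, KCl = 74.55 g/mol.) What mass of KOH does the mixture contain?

0.4850 g

n(HCl) = 0.02459 × 0.3515 = 8.643 × 10^-3 mol
Let x = n(KOH), y = n(KCl).
Titrant: 1x = 8.643 × 10^-3;  mass: 56.11x + 74.55y = 0.6622
Solving, x = 8.643 × 10^-3 mol, y = 2.377 × 10^-3 mol
mass of KOH = 8.643 × 10^-3 × 56.11 = 0.4850 g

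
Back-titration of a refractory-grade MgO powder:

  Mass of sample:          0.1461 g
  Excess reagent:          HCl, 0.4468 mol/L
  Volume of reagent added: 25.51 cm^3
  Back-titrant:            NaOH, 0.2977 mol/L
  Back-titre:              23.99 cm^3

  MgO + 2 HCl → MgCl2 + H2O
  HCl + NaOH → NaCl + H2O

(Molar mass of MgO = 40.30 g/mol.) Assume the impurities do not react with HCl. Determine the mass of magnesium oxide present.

0.08576 g

n(HCl) added = 0.02551 × 0.4468 = 0.01140 mol
n(NaOH) used in back-titration = 0.02399 × 0.2977 = 7.142 × 10^-3 mol
n(HCl) left over = 7.142 × 10^-3 mol (1:1 ratio)
n(HCl) consumed by analyte = 0.01140 − 7.142 × 10^-3 = 4.256 × 10^-3 mol
From the 1:2 ratio, n(MgO) = 1/2 × 4.256 × 10^-3 = 2.128 × 10^-3 mol
mass of MgO = 2.128 × 10^-3 × 40.30 = 0.08576 g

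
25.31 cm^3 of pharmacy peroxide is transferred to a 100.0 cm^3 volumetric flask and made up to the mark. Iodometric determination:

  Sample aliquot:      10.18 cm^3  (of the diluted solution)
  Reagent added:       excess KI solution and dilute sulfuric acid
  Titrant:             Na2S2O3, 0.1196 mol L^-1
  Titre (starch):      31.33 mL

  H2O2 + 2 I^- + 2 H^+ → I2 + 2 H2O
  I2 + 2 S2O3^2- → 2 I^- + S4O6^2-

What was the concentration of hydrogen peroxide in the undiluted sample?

0.7271 mol/L

n(S2O3^2-) = 0.03133 × 0.1196 = 3.747 × 10^-3 mol
n(I2) = n(S2O3^2-)/2 = 1.874 × 10^-3 mol
n(H2O2) in the aliquot = 1.874 × 10^-3 mol (1:1 ratio)
[H2O2]_dilute = 1.874 × 10^-3 / 0.01018 = 0.1840 mol/L
[H2O2]_original = 0.1840 × 100.0/25.31 = 0.7271 mol/L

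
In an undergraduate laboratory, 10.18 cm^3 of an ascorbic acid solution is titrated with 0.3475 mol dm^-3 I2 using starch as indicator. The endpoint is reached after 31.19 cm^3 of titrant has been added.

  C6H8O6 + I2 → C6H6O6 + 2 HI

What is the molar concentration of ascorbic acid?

n(I2) = 0.03119 L × 0.3475 mol/L = 0.01084 mol
n(C6H8O6) = 0.01084 mol (1:1 mole ratio)
[C6H8O6] = 0.01084 mol / 0.01018 L = 1.065 mol/L

1.065 mol/L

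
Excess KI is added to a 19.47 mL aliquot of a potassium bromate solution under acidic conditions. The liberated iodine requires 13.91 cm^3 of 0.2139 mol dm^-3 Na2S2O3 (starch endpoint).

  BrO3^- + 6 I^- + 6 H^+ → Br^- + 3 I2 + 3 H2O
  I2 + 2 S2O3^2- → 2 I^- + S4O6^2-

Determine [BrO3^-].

n(S2O3^2-) = 0.01391 × 0.2139 = 2.975 × 10^-3 mol
n(I2) = n(S2O3^2-)/2 = 1.488 × 10^-3 mol
From the 1:3 ratio, n(BrO3^-) in the aliquot = 1/3 × 1.488 × 10^-3 = 4.959 × 10^-4 mol
[BrO3^-] = 4.959 × 10^-4 / 0.01947 = 0.02547 mol/L

0.02547 mol/L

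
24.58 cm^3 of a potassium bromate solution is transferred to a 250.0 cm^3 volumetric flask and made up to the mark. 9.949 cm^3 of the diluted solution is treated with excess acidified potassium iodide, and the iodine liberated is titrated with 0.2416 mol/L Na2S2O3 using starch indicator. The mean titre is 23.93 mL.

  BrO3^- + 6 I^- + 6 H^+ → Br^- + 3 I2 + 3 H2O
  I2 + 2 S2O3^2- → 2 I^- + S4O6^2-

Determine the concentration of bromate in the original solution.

n(S2O3^2-) = 0.02393 × 0.2416 = 5.781 × 10^-3 mol
n(I2) = n(S2O3^2-)/2 = 2.891 × 10^-3 mol
From the 1:3 ratio, n(BrO3^-) in the aliquot = 1/3 × 2.891 × 10^-3 = 9.636 × 10^-4 mol
[BrO3^-]_dilute = 9.636 × 10^-4 / 0.009949 = 0.09685 mol/L
[BrO3^-]_original = 0.09685 × 250.0/24.58 = 0.9851 mol/L

0.9851 mol/L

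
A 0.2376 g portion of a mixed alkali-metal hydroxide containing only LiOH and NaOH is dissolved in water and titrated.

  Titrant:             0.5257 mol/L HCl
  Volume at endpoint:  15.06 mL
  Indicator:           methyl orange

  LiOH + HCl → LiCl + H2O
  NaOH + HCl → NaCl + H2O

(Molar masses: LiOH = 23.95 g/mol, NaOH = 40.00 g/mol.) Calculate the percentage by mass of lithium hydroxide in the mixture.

n(HCl) = 0.01506 × 0.5257 = 7.917 × 10^-3 mol
Let x = n(LiOH), y = n(NaOH).
Titrant: 1x + 1y = 7.917 × 10^-3;  mass: 23.95x + 40.00y = 0.2376
Solving, x = 4.927 × 10^-3 mol, y = 2.990 × 10^-3 mol
mass of LiOH = 4.927 × 10^-3 × 23.95 = 0.1180 g
% LiOH = 0.1180 / 0.2376 × 100 = 49.67 %

49.67 %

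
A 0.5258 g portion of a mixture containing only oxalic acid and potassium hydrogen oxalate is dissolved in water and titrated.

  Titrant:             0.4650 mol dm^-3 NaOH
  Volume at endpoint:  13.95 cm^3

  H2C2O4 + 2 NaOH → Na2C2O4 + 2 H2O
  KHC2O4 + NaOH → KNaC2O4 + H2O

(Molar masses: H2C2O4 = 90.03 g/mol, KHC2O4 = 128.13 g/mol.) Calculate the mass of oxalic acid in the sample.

n(NaOH) = 0.01395 × 0.4650 = 6.487 × 10^-3 mol
Let x = n(H2C2O4), y = n(KHC2O4).
Titrant: 2x + 1y = 6.487 × 10^-3;  mass: 90.03x + 128.13y = 0.5258
Solving, x = 1.837 × 10^-3 mol, y = 2.813 × 10^-3 mol
mass of H2C2O4 = 1.837 × 10^-3 × 90.03 = 0.1654 g

0.1654 g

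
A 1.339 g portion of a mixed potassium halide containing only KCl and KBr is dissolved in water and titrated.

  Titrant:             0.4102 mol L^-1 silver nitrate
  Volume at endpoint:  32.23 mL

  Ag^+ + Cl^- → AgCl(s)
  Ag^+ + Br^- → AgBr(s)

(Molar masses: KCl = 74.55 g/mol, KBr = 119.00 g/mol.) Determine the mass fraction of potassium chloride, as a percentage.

n(AgNO3) = 0.03223 × 0.4102 = 0.01322 mol
Let x = n(KCl), y = n(KBr).
Titrant: 1x + 1y = 0.01322;  mass: 74.55x + 119.00y = 1.339
Solving, x = 5.270 × 10^-3 mol, y = 7.950 × 10^-3 mol
mass of KCl = 5.270 × 10^-3 × 74.55 = 0.3929 g
% KCl = 0.3929 / 1.339 × 100 = 29.34 %

29.34 %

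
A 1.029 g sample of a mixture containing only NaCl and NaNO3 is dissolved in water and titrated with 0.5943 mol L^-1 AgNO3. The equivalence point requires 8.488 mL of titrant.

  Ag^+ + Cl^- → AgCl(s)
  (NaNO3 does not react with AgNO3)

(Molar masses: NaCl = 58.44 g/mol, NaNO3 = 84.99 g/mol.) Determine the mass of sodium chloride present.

n(AgNO3) = 0.008488 × 0.5943 = 5.044 × 10^-3 mol
Let x = n(NaCl), y = n(NaNO3).
Titrant: 1x = 5.044 × 10^-3;  mass: 58.44x + 84.99y = 1.029
Solving, x = 5.044 × 10^-3 mol, y = 8.639 × 10^-3 mol
mass of NaCl = 5.044 × 10^-3 × 58.44 = 0.2948 g

0.2948 g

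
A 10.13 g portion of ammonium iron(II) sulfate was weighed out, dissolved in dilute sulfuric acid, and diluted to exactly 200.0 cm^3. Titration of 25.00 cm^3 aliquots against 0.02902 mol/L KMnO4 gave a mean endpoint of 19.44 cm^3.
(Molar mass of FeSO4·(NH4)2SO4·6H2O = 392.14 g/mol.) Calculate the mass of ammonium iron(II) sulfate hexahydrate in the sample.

MnO4^- + 5 Fe^2+ + 8 H^+ → Mn^2+ + 5 Fe^3+ + 4 H2O
n(KMnO4) per titration = 0.01944 × 0.02902 = 5.641 × 10^-4 mol
From the 5:1 ratio, n(FeSO4·(NH4)2SO4·6H2O) in each aliquot = 5/1 × 5.641 × 10^-4 = 2.821 × 10^-3 mol
n(FeSO4·(NH4)2SO4·6H2O) in the whole flask = 2.821 × 10^-3 × 200.0/25.00 = 0.02257 mol
mass of FeSO4·(NH4)2SO4·6H2O = 0.02257 × 392.14 = 8.849 g

8.849 g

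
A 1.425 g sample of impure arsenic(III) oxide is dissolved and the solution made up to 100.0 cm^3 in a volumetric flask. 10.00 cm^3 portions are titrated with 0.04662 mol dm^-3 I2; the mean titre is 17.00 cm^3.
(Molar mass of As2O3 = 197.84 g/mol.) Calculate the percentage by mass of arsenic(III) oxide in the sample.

55.02 %

As2O3 + 2 I2 + 2 H2O → As2O5 + 4 HI
n(I2) per titration = 0.01700 × 0.04662 = 7.925 × 10^-4 mol
From the 1:2 ratio, n(As2O3) in each aliquot = 1/2 × 7.925 × 10^-4 = 3.963 × 10^-4 mol
n(As2O3) in the whole flask = 3.963 × 10^-4 × 100.0/10.00 = 3.963 × 10^-3 mol
mass of As2O3 = 3.963 × 10^-3 × 197.84 = 0.7840 g
% As2O3 = 0.7840 / 1.425 × 100 = 55.02 %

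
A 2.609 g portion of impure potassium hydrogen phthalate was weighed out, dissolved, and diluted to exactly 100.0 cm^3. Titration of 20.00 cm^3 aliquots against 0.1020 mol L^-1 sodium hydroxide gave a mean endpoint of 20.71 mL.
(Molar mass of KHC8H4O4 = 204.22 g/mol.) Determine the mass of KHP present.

KHC8H4O4 + NaOH → KNaC8H4O4 + H2O
n(NaOH) per titration = 0.02071 × 0.1020 = 2.112 × 10^-3 mol
n(KHC8H4O4) in each aliquot = 2.112 × 10^-3 mol (1:1 ratio)
n(KHC8H4O4) in the whole flask = 2.112 × 10^-3 × 100.0/20.00 = 0.01056 mol
mass of KHC8H4O4 = 0.01056 × 204.22 = 2.157 g

2.157 g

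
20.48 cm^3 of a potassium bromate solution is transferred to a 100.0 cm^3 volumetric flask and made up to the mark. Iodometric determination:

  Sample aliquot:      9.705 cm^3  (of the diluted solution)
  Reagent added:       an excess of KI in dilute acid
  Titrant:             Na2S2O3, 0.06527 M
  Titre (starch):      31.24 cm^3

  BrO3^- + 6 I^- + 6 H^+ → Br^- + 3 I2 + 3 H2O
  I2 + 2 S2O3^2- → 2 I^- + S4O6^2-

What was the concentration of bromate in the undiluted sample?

0.1710 M

n(S2O3^2-) = 0.03124 × 0.06527 = 2.039 × 10^-3 mol
n(I2) = n(S2O3^2-)/2 = 1.020 × 10^-3 mol
From the 1:3 ratio, n(BrO3^-) in the aliquot = 1/3 × 1.020 × 10^-3 = 3.398 × 10^-4 mol
[BrO3^-]_dilute = 3.398 × 10^-4 / 0.009705 = 0.03502 mol/L
[BrO3^-]_original = 0.03502 × 100.0/20.48 = 0.1710 mol/L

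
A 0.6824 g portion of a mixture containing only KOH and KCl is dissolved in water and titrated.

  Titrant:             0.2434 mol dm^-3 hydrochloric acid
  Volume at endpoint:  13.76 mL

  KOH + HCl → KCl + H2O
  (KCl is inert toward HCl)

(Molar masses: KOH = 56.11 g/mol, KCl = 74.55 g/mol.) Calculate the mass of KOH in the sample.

0.1879 g

n(HCl) = 0.01376 × 0.2434 = 3.349 × 10^-3 mol
Let x = n(KOH), y = n(KCl).
Titrant: 1x = 3.349 × 10^-3;  mass: 56.11x + 74.55y = 0.6824
Solving, x = 3.349 × 10^-3 mol, y = 6.633 × 10^-3 mol
mass of KOH = 3.349 × 10^-3 × 56.11 = 0.1879 g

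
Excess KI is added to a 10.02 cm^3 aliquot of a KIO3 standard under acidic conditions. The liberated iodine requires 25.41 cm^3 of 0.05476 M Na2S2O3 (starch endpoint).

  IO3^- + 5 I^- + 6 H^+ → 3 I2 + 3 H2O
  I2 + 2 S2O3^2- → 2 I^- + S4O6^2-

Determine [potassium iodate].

0.02314 M

n(S2O3^2-) = 0.02541 × 0.05476 = 1.391 × 10^-3 mol
n(I2) = n(S2O3^2-)/2 = 6.957 × 10^-4 mol
From the 1:3 ratio, n(IO3^-) in the aliquot = 1/3 × 6.957 × 10^-4 = 2.319 × 10^-4 mol
[IO3^-] = 2.319 × 10^-4 / 0.01002 = 0.02314 mol/L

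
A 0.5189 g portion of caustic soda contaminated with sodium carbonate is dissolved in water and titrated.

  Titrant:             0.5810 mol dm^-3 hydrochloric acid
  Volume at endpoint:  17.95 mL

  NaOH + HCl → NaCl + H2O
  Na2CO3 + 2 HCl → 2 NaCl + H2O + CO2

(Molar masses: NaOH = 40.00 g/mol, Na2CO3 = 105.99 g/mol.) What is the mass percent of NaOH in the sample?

20.04 %

n(HCl) = 0.01795 × 0.5810 = 0.01043 mol
Let x = n(NaOH), y = n(Na2CO3).
Titrant: 1x + 2y = 0.01043;  mass: 40.00x + 105.99y = 0.5189
Solving, x = 2.600 × 10^-3 mol, y = 3.915 × 10^-3 mol
mass of NaOH = 2.600 × 10^-3 × 40.00 = 0.1040 g
% NaOH = 0.1040 / 0.5189 × 100 = 20.04 %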